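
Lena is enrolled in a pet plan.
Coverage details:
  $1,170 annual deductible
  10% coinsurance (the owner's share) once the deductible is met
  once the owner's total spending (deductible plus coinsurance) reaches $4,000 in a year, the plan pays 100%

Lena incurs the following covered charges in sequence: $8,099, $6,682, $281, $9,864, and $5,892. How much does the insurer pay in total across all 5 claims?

$26,818

Claim 1 ($8,099): deductible takes $1,170, $6,929 remains; coinsurance $6,929 × 10% = $692.90. Owner pays $1,862.90; OOP now $1,862.90. Insurer: $8,099 − $1,862.90 = $6,236.10.
Claim 2 ($6,682): 10% coinsurance on $6,682 = $668.20. Owner pays $668.20; OOP now $2,531.10. Plan pays $6,682 − $668.20 = $6,013.80.
Claim 3 ($281): 10% coinsurance on $281 = $28.10. Owner owes $28.10 (running OOP $2,559.20). Plan pays $281 − $28.10 = $252.90.
Claim 4 ($9,864): deductible already satisfied, so owner's share is 10% × $9,864 = $986.40. Owner owes $986.40 (running OOP $3,545.60). Plan pays $9,864 − $986.40 = $8,877.60.
Claim 5 ($5,892): deductible met; 10% of $5,892 = $589.20. Adding that to $3,545.60 gives $4,134.80, past the $4,000 cap; owner pays only $4,000 − $3,545.60 = $454.40. Insurer: $5,892 − $454.40 = $5,437.60.
Insurer total: $6,236.10 + $6,013.80 + $252.90 + $8,877.60 + $5,437.60 = $26,818.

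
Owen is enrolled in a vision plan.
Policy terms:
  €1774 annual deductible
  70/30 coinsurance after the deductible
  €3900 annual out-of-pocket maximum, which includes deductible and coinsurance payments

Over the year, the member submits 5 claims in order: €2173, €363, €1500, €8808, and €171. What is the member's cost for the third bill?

#1 (€2173): €1774 to deductible, leaving €399; coinsurance €399 × 30% = €119.70. Member pays €1893.70; OOP now €1893.70.
#2 (€363): deductible met; 30% of €363 = €108.90. Member pays €108.90; OOP now €2002.60.
#3 (€1500): deductible already satisfied, so member's share is 30% × €1500 = €450. Cost to member: €450. OOP to date €2452.60.

€450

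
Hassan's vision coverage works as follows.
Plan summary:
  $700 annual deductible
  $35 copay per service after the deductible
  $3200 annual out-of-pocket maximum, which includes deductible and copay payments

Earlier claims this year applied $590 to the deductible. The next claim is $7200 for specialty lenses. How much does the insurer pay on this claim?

$7055

$590 of the $700 deductible is already met, leaving $110.
After the $110 deductible portion, $7200 − $110 = $7090 is subject to the copay.
Copay on this service: $35.
Member responsibility before any cap: $110 + $35 = $145.
Year-to-date out-of-pocket becomes $590 + $145 = $735, still under the $3200 maximum, so no cap applies.
The plan picks up $7200 − $145 = $7055.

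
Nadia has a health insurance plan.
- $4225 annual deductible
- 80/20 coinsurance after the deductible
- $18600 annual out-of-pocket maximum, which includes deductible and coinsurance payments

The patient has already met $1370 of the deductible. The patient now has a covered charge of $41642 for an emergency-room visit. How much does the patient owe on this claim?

$10612.40

Remaining deductible: $4225 − $1370 = $2855.
After the $2855 deductible portion, $41642 − $2855 = $38787 is subject to coinsurance.
20% of $38787 = $7757.40 falls to the patient.
So the patient owes $2855 + $7757.40 = $10612.40 before any cap.
Total out-of-pocket so far would be $1370 + $10612.40 = $11982.40, below the $18600 cap — no reduction.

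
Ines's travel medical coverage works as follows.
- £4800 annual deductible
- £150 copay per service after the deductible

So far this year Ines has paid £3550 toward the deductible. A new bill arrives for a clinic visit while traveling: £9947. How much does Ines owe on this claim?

£1400

Remaining deductible: £4800 − £3550 = £1250.
That leaves £9947 − £1250 = £8697 for the copay.
Copay on this service: £150.
So the traveler owes £1250 + £150 = £1400.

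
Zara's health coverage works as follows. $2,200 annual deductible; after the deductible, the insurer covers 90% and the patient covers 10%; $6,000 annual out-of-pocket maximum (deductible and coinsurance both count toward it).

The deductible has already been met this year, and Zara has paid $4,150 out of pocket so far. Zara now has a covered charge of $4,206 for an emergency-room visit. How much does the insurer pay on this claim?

The deductible is already satisfied, so the full bill goes to coinsurance.
10% of $4,206 = $420.60 falls to the patient.
Total out-of-pocket so far would be $4,150 + $420.60 = $4,570.60, below the $6,000 cap — no reduction.
The insurer covers the remainder: $4,206 − $420.60 = $3,785.40.

$3,785.40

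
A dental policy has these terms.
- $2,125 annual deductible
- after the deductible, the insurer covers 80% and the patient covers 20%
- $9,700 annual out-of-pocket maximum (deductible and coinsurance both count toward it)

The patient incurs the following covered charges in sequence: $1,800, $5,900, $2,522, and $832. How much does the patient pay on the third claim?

$504.40

Claim 1 ($1,800): entire amount goes to the deductible. Patient pays $1,800; OOP now $1,800.
Claim 2 ($5,900): $325 to deductible, leaving $5,575; 20% of $5,575 = $1,115. Patient owes $1,440 (running OOP $3,240).
Claim 3 ($2,522): 20% coinsurance on $2,522 = $504.40. Patient owes $504.40 (running OOP $3,744.40).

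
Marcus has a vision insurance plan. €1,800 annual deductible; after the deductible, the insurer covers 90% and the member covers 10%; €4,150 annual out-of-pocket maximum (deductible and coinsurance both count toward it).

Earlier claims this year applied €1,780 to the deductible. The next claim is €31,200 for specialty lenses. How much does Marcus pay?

Deductible still to meet: €1,800 − €1,780 = €20.
That leaves €31,200 − €20 = €31,180 for coinsurance.
10% of €31,180 = €3,118 falls to the member.
Member responsibility before any cap: €20 + €3,118 = €3,138.
That would bring total out-of-pocket to €4,918, past the €4,150 cap. The member is capped at €4,150 − €1,780 = €2,370 on this claim.

€2,370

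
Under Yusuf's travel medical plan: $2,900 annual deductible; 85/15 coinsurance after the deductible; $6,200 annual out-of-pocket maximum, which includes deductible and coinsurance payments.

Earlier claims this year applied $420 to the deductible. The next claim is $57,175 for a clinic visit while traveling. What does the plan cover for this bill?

$51,395

Deductible still to meet: $2,900 − $420 = $2,480.
That leaves $57,175 − $2,480 = $54,695 for coinsurance.
Traveler's 15% share of $54,695 is $8,204.25.
That puts the traveler's cost at $2,480 + $8,204.25 = $10,684.25 before any cap.
That would bring total out-of-pocket to $11,104.25, past the $6,200 cap. The traveler is capped at $6,200 − $420 = $5,780 on this claim.
Insurer pays the balance: $57,175 − $5,780 = $51,395.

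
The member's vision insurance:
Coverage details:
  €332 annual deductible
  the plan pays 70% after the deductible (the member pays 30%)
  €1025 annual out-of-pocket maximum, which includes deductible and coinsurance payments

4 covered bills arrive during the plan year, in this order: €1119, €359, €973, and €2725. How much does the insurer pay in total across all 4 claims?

#1 (€1119): €332 finishes the deductible; €787 goes to coinsurance; 30% of €787 = €236.10. Cost to member: €568.10. OOP to date €568.10. Insurer: €1119 − €568.10 = €550.90.
#2 (€359): deductible met; 30% of €359 = €107.70. Member owes €107.70 (running OOP €675.80). Insurer: €359 − €107.70 = €251.30.
#3 (€973): 30% coinsurance on €973 = €291.90. Member pays €291.90; OOP now €967.70. Insurer: €973 − €291.90 = €681.10.
#4 (€2725): deductible already satisfied, so member's share is 30% × €2725 = €817.50. OOP would hit €1785.20 > €1025, so the cap limits the member to €1025 − €967.70 = €57.30. Plan pays €2725 − €57.30 = €2667.70.
Insurer total: €550.90 + €251.30 + €681.10 + €2667.70 = €4151.

€4151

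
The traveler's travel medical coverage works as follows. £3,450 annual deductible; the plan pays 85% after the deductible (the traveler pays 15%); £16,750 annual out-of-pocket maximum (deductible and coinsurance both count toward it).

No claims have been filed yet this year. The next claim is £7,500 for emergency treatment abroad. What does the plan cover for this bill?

Nothing has been paid toward the £3,450 deductible, so the first £3,450 of this charge is applied there.
The remaining £4,050 (= £7,500 − £3,450) moves to coinsurance.
Coinsurance: £4,050 × 15% = £607.50.
So the traveler owes £3,450 + £607.50 = £4,057.50 before any cap.
Cumulative spending £0 + £4,057.50 = £4,057.50 stays under the £16,750 maximum.
Insurer pays the balance: £7,500 − £4,057.50 = £3,442.50.

£3,442.50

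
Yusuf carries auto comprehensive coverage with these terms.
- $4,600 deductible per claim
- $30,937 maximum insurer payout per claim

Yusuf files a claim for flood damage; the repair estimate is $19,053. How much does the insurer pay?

Subtract the deductible: $19,053 − $4,600 = $14,453.
That's under the $30,937 cap, so the insurer reimburses the full $14,453.

$14,453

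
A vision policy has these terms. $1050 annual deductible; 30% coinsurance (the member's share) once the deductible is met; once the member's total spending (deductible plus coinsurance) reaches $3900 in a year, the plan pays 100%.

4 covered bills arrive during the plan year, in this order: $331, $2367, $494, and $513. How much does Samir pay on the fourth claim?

Bill 1, $331: all of it applies to the deductible. Member pays $331; OOP now $331.
Bill 2, $2367: $719 to deductible, leaving $1648; 30% of $1648 = $494.40. Cost to member: $1213.40. OOP to date $1544.40.
Bill 3, $494: deductible met; 30% of $494 = $148.20. Member pays $148.20; OOP now $1692.60.
Bill 4, $513: 30% coinsurance on $513 = $153.90. Member pays $153.90; OOP now $1846.50.

$153.90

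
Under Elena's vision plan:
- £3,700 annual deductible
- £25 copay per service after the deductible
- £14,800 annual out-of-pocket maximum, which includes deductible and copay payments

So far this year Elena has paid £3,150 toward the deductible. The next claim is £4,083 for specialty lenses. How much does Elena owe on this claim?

Remaining deductible: £3,700 − £3,150 = £550.
That leaves £4,083 − £550 = £3,533 for the copay.
Copay on this service: £25.
Member responsibility before any cap: £550 + £25 = £575.
Year-to-date out-of-pocket becomes £3,150 + £575 = £3,725, still under the £14,800 maximum, so no cap applies.

£575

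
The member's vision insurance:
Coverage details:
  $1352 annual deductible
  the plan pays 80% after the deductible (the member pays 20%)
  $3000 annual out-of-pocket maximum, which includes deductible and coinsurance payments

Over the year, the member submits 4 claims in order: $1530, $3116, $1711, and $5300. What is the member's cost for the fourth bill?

#1 ($1530): $1352 to deductible, leaving $178; member's 20% is $35.60. Member owes $1387.60 (running OOP $1387.60).
#2 ($3116): 20% coinsurance on $3116 = $623.20. Cost to member: $623.20. OOP to date $2010.80.
#3 ($1711): deductible already satisfied, so member's share is 20% × $1711 = $342.20. Member owes $342.20 (running OOP $2353).
#4 ($5300): deductible already satisfied, so member's share is 20% × $5300 = $1060. That would push OOP to $3413, over the $3000 cap, so member pays $3000 − $2353 = $647.

$647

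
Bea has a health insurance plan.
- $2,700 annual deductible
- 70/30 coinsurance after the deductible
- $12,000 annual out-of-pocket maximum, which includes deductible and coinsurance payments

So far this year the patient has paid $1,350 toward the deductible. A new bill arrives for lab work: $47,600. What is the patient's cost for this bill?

$1,350 of the $2,700 deductible is already met, leaving $1,350.
After the $1,350 deductible portion, $47,600 − $1,350 = $46,250 is subject to coinsurance.
30% of $46,250 = $13,875 falls to the patient.
So the patient owes $1,350 + $13,875 = $15,225 before any cap.
Adding $15,225 to the $1,350 already spent would give $16,575, which exceeds the $12,000 cap; the patient pays just $12,000 − $1,350 = $10,650.

$10,650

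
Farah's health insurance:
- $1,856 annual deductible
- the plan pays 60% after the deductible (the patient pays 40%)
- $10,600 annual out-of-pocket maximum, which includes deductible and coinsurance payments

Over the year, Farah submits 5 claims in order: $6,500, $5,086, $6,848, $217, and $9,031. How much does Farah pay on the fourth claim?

$86.80

Claim 1 — $6,500: $1,856 finishes the deductible; $4,644 goes to coinsurance; 40% of $4,644 = $1,857.60. Cost to patient: $3,713.60. OOP to date $3,713.60.
Claim 2 — $5,086: deductible already satisfied, so patient's share is 40% × $5,086 = $2,034.40. Patient pays $2,034.40; OOP now $5,748.
Claim 3 — $6,848: deductible already satisfied, so patient's share is 40% × $6,848 = $2,739.20. Patient pays $2,739.20; OOP now $8,487.20.
Claim 4 — $217: deductible met; 40% of $217 = $86.80. Cost to patient: $86.80. OOP to date $8,574.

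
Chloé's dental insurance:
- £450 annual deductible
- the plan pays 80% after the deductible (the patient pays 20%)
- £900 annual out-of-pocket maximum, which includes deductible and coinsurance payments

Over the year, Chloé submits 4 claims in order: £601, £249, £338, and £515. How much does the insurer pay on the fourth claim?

Bill 1, £601: deductible takes £450, £151 remains; patient's 20% is £30.20. Patient pays £480.20; OOP now £480.20. Plan pays £601 − £480.20 = £120.80.
Bill 2, £249: deductible met; 20% of £249 = £49.80. Cost to patient: £49.80. OOP to date £530. Plan pays £249 − £49.80 = £199.20.
Bill 3, £338: deductible already satisfied, so patient's share is 20% × £338 = £67.60. Patient owes £67.60 (running OOP £597.60). Insurer: £338 − £67.60 = £270.40.
Bill 4, £515: deductible met; 20% of £515 = £103. Patient pays £103; OOP now £700.60. Plan pays £515 − £103 = £412.

£412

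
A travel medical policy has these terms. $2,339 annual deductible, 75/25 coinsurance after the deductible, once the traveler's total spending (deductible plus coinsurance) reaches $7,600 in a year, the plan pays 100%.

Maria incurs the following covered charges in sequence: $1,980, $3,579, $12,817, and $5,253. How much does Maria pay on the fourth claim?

$1,251.75

Claim 1 ($1,980): all of it applies to the deductible. Traveler owes $1,980 (running OOP $1,980).
Claim 2 ($3,579): deductible takes $359, $3,220 remains; coinsurance $3,220 × 25% = $805. Traveler pays $1,164; OOP now $3,144.
Claim 3 ($12,817): deductible already satisfied, so traveler's share is 25% × $12,817 = $3,204.25. Traveler owes $3,204.25 (running OOP $6,348.25).
Claim 4 ($5,253): deductible already satisfied, so traveler's share is 25% × $5,253 = $1,313.25. That would push OOP to $7,661.50, over the $7,600 cap, so traveler pays $7,600 − $6,348.25 = $1,251.75.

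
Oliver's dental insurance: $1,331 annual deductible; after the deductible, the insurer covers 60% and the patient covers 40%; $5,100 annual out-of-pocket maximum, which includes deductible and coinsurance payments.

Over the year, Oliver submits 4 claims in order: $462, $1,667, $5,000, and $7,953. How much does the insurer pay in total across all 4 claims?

$9,982

Bill 1, $462: entire amount goes to the deductible. Cost to patient: $462. OOP to date $462. Plan pays $462 − $462 = $0.
Bill 2, $1,667: deductible takes $869, $798 remains; 40% of $798 = $319.20. Patient pays $1,188.20; OOP now $1,650.20. Insurer: $1,667 − $1,188.20 = $478.80.
Bill 3, $5,000: deductible already satisfied, so patient's share is 40% × $5,000 = $2,000. Patient pays $2,000; OOP now $3,650.20. Plan pays $5,000 − $2,000 = $3,000.
Bill 4, $7,953: deductible already satisfied, so patient's share is 40% × $7,953 = $3,181.20. Adding that to $3,650.20 gives $6,831.40, past the $5,100 cap; patient pays only $5,100 − $3,650.20 = $1,449.80. Insurer: $7,953 − $1,449.80 = $6,503.20.
Insurer total: $0 + $478.80 + $3,000 + $6,503.20 = $9,982.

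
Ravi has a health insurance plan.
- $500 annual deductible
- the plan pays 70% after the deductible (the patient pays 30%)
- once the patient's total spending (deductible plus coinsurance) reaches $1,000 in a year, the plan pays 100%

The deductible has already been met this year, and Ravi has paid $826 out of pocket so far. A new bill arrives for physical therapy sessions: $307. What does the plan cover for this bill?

With the deductible met, the entire $307 is subject to coinsurance.
Coinsurance: $307 × 30% = $92.10.
Year-to-date out-of-pocket becomes $826 + $92.10 = $918.10, still under the $1,000 maximum, so no cap applies.
The plan picks up $307 − $92.10 = $214.90.

$214.90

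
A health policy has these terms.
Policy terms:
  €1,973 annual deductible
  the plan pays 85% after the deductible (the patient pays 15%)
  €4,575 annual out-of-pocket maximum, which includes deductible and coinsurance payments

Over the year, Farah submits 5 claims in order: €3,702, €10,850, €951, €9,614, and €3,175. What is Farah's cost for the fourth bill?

Claim 1 — €3,702: deductible takes €1,973, €1,729 remains; coinsurance €1,729 × 15% = €259.35. Patient pays €2,232.35; OOP now €2,232.35.
Claim 2 — €10,850: 15% coinsurance on €10,850 = €1,627.50. Cost to patient: €1,627.50. OOP to date €3,859.85.
Claim 3 — €951: 15% coinsurance on €951 = €142.65. Cost to patient: €142.65. OOP to date €4,002.50.
Claim 4 — €9,614: 15% coinsurance on €9,614 = €1,442.10. That would push OOP to €5,444.60, over the €4,575 cap, so patient pays €4,575 − €4,002.50 = €572.50.

€572.50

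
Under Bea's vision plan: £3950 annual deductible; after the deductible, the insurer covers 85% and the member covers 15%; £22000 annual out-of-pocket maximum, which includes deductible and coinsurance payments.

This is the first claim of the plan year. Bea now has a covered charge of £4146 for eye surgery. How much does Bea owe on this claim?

The full £3950 deductible is still open; £3950 of this bill applies to it.
The remaining £196 (= £4146 − £3950) moves to coinsurance.
15% of £196 = £29.40 falls to the member.
So the member owes £3950 + £29.40 = £3979.40 before any cap.
Cumulative spending £0 + £3979.40 = £3979.40 stays under the £22000 maximum.

£3979.40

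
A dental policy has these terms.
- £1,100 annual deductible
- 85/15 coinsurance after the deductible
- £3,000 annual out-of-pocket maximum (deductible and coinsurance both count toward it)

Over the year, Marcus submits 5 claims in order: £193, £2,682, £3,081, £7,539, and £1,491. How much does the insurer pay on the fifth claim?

Bill 1, £193: all of it applies to the deductible. Cost to patient: £193. OOP to date £193. Plan pays £193 − £193 = £0.
Bill 2, £2,682: £907 to deductible, leaving £1,775; patient's 15% is £266.25. Cost to patient: £1,173.25. OOP to date £1,366.25. Plan pays £2,682 − £1,173.25 = £1,508.75.
Bill 3, £3,081: deductible met; 15% of £3,081 = £462.15. Patient pays £462.15; OOP now £1,828.40. Plan pays £3,081 − £462.15 = £2,618.85.
Bill 4, £7,539: deductible met; 15% of £7,539 = £1,130.85. Patient owes £1,130.85 (running OOP £2,959.25). Plan pays £7,539 − £1,130.85 = £6,408.15.
Bill 5, £1,491: 15% coinsurance on £1,491 = £223.65. Adding that to £2,959.25 gives £3,182.90, past the £3,000 cap; patient pays only £3,000 − £2,959.25 = £40.75. Plan pays £1,491 − £40.75 = £1,450.25.

£1,450.25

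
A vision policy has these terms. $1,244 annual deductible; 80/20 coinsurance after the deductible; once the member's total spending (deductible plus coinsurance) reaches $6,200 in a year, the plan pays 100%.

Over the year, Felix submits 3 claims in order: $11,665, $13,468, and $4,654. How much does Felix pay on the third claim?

Claim 1 ($11,665): $1,244 to deductible, leaving $10,421; coinsurance $10,421 × 20% = $2,084.20. Cost to member: $3,328.20. OOP to date $3,328.20.
Claim 2 ($13,468): 20% coinsurance on $13,468 = $2,693.60. Member owes $2,693.60 (running OOP $6,021.80).
Claim 3 ($4,654): deductible already satisfied, so member's share is 20% × $4,654 = $930.80. That would push OOP to $6,952.60, over the $6,200 cap, so member pays $6,200 − $6,021.80 = $178.20.

$178.20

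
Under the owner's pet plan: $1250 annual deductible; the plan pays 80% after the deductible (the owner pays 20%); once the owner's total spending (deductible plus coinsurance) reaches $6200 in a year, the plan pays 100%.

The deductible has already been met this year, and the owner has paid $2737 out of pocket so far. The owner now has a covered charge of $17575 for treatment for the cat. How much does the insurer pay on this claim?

With the deductible met, the entire $17575 is subject to coinsurance.
20% of $17575 = $3515 falls to the owner.
Adding $3515 to the $2737 already spent would give $6252, which exceeds the $6200 cap; the owner pays just $6200 − $2737 = $3463.
Insurer pays the balance: $17575 − $3463 = $14112.

$14112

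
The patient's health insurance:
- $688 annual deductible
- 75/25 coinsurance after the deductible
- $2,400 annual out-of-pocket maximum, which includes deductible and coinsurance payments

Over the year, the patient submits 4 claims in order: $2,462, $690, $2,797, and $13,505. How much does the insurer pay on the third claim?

$2,097.75

Bill 1, $2,462: deductible takes $688, $1,774 remains; 25% of $1,774 = $443.50. Patient pays $1,131.50; OOP now $1,131.50. Insurer: $2,462 − $1,131.50 = $1,330.50.
Bill 2, $690: deductible already satisfied, so patient's share is 25% × $690 = $172.50. Patient owes $172.50 (running OOP $1,304). Plan pays $690 − $172.50 = $517.50.
Bill 3, $2,797: deductible already satisfied, so patient's share is 25% × $2,797 = $699.25. Patient pays $699.25; OOP now $2,003.25. Plan pays $2,797 − $699.25 = $2,097.75.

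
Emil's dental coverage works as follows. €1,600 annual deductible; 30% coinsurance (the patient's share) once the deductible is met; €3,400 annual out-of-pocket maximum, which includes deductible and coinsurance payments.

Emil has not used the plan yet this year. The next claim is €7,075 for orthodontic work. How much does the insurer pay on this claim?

The full €1,600 deductible is still open; €1,600 of this bill applies to it.
After the €1,600 deductible portion, €7,075 − €1,600 = €5,475 is subject to coinsurance.
Patient's 30% share of €5,475 is €1,642.50.
Patient responsibility before any cap: €1,600 + €1,642.50 = €3,242.50.
Year-to-date out-of-pocket becomes €0 + €3,242.50 = €3,242.50, still under the €3,400 maximum, so no cap applies.
The plan picks up €7,075 − €3,242.50 = €3,832.50.

€3,832.50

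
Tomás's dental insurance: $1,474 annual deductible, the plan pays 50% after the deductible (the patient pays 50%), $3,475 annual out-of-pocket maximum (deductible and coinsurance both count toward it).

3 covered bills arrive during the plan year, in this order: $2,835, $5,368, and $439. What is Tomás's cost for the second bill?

Claim 1 — $2,835: $1,474 finishes the deductible; $1,361 goes to coinsurance; 50% of $1,361 = $680.50. Patient owes $2,154.50 (running OOP $2,154.50).
Claim 2 — $5,368: 50% coinsurance on $5,368 = $2,684. OOP would hit $4,838.50 > $3,475, so the cap limits the patient to $3,475 − $2,154.50 = $1,320.50.

$1,320.50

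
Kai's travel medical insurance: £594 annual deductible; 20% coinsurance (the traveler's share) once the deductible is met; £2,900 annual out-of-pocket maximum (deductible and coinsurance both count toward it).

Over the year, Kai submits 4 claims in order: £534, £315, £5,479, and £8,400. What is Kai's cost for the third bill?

£1,095.80

Bill 1, £534: entire amount goes to the deductible. Cost to traveler: £534. OOP to date £534.
Bill 2, £315: £60 finishes the deductible; £255 goes to coinsurance; traveler's 20% is £51. Cost to traveler: £111. OOP to date £645.
Bill 3, £5,479: deductible already satisfied, so traveler's share is 20% × £5,479 = £1,095.80. Cost to traveler: £1,095.80. OOP to date £1,740.80.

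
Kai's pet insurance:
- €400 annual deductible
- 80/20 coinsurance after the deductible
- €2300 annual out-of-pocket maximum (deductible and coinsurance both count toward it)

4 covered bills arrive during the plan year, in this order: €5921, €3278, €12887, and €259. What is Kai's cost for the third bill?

Claim 1 (€5921): deductible takes €400, €5521 remains; 20% of €5521 = €1104.20. Owner pays €1504.20; OOP now €1504.20.
Claim 2 (€3278): deductible met; 20% of €3278 = €655.60. Cost to owner: €655.60. OOP to date €2159.80.
Claim 3 (€12887): 20% coinsurance on €12887 = €2577.40. Adding that to €2159.80 gives €4737.20, past the €2300 cap; owner pays only €2300 − €2159.80 = €140.20.

€140.20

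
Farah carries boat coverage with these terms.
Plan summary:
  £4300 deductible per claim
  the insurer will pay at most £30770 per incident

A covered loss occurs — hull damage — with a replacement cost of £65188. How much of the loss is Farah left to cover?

£34418

Subtract the deductible: £65188 − £4300 = £60888.
The £30770 per-incident cap binds; insurer pays £30770.
The owner bears the rest of the original loss: £65188 − £30770 = £34418.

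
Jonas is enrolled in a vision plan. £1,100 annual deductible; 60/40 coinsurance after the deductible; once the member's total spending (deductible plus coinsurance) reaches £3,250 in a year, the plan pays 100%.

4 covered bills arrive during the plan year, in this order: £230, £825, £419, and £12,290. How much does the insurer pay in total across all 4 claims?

£10,514

#1 (£230): all of it applies to the deductible. Member pays £230; OOP now £230. Plan pays £230 − £230 = £0.
#2 (£825): entire amount goes to the deductible. Member owes £825 (running OOP £1,055). Insurer: £825 − £825 = £0.
#3 (£419): £45 to deductible, leaving £374; 40% of £374 = £149.60. Cost to member: £194.60. OOP to date £1,249.60. Insurer: £419 − £194.60 = £224.40.
#4 (£12,290): 40% coinsurance on £12,290 = £4,916. Adding that to £1,249.60 gives £6,165.60, past the £3,250 cap; member pays only £3,250 − £1,249.60 = £2,000.40. Insurer: £12,290 − £2,000.40 = £10,289.60.
Insurer total: £0 + £0 + £224.40 + £10,289.60 = £10,514.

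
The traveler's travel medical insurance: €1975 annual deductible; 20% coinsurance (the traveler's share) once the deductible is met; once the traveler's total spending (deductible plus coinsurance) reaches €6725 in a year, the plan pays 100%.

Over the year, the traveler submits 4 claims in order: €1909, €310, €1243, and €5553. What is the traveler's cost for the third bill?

Bill 1, €1909: all of it applies to the deductible. Traveler owes €1909 (running OOP €1909).
Bill 2, €310: €66 finishes the deductible; €244 goes to coinsurance; coinsurance €244 × 20% = €48.80. Cost to traveler: €114.80. OOP to date €2023.80.
Bill 3, €1243: deductible already satisfied, so traveler's share is 20% × €1243 = €248.60. Cost to traveler: €248.60. OOP to date €2272.40.

€248.60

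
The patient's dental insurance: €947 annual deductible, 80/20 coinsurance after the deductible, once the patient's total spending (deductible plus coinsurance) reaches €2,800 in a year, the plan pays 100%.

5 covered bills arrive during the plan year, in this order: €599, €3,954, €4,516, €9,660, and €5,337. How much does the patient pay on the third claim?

€903.20

Claim 1 — €599: all of it applies to the deductible. Patient pays €599; OOP now €599.
Claim 2 — €3,954: €348 to deductible, leaving €3,606; coinsurance €3,606 × 20% = €721.20. Cost to patient: €1,069.20. OOP to date €1,668.20.
Claim 3 — €4,516: 20% coinsurance on €4,516 = €903.20. Cost to patient: €903.20. OOP to date €2,571.40.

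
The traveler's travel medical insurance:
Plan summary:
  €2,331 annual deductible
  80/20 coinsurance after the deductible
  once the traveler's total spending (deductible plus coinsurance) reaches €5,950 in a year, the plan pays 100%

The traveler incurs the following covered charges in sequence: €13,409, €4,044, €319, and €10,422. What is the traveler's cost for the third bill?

Claim 1 (€13,409): €2,331 finishes the deductible; €11,078 goes to coinsurance; coinsurance €11,078 × 20% = €2,215.60. Cost to traveler: €4,546.60. OOP to date €4,546.60.
Claim 2 (€4,044): 20% coinsurance on €4,044 = €808.80. Traveler owes €808.80 (running OOP €5,355.40).
Claim 3 (€319): deductible already satisfied, so traveler's share is 20% × €319 = €63.80. Traveler pays €63.80; OOP now €5,419.20.

€63.80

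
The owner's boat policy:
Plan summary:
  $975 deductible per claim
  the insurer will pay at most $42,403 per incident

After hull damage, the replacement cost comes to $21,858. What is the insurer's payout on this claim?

$20,883

Subtract the deductible: $21,858 − $975 = $20,883.
$20,883 is within the $42,403 limit, so the insurer pays $20,883.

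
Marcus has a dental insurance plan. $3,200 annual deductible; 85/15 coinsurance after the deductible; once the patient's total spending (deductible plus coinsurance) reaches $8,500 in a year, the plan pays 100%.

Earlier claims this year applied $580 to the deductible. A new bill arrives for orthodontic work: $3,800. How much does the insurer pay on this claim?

$1,003

Remaining deductible: $3,200 − $580 = $2,620.
After the $2,620 deductible portion, $3,800 − $2,620 = $1,180 is subject to coinsurance.
Patient's 15% share of $1,180 is $177.
So the patient owes $2,620 + $177 = $2,797 before any cap.
Year-to-date out-of-pocket becomes $580 + $2,797 = $3,377, still under the $8,500 maximum, so no cap applies.
Insurer pays the balance: $3,800 − $2,797 = $1,003.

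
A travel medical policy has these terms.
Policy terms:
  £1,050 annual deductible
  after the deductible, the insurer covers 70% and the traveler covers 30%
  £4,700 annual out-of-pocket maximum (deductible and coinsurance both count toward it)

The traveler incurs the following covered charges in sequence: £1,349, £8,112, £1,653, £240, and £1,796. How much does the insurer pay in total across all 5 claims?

£8,470

#1 (£1,349): £1,050 to deductible, leaving £299; 30% of £299 = £89.70. Cost to traveler: £1,139.70. OOP to date £1,139.70. Insurer: £1,349 − £1,139.70 = £209.30.
#2 (£8,112): deductible already satisfied, so traveler's share is 30% × £8,112 = £2,433.60. Cost to traveler: £2,433.60. OOP to date £3,573.30. Plan pays £8,112 − £2,433.60 = £5,678.40.
#3 (£1,653): 30% coinsurance on £1,653 = £495.90. Cost to traveler: £495.90. OOP to date £4,069.20. Plan pays £1,653 − £495.90 = £1,157.10.
#4 (£240): 30% coinsurance on £240 = £72. Traveler pays £72; OOP now £4,141.20. Plan pays £240 − £72 = £168.
#5 (£1,796): deductible met; 30% of £1,796 = £538.80. Traveler owes £538.80 (running OOP £4,680). Plan pays £1,796 − £538.80 = £1,257.20.
Insurer total = bills − traveler's total = £13,150 − £4,680 = £8,470.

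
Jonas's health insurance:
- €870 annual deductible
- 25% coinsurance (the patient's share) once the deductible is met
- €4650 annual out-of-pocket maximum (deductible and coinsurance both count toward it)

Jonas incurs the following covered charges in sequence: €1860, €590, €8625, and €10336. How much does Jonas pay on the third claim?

Claim 1 — €1860: deductible takes €870, €990 remains; coinsurance €990 × 25% = €247.50. Cost to patient: €1117.50. OOP to date €1117.50.
Claim 2 — €590: 25% coinsurance on €590 = €147.50. Cost to patient: €147.50. OOP to date €1265.
Claim 3 — €8625: 25% coinsurance on €8625 = €2156.25. Patient pays €2156.25; OOP now €3421.25.

€2156.25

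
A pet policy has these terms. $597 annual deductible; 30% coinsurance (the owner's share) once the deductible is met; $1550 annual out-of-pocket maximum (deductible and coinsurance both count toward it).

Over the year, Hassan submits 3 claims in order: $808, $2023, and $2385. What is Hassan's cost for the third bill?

Claim 1 ($808): deductible takes $597, $211 remains; owner's 30% is $63.30. Owner pays $660.30; OOP now $660.30.
Claim 2 ($2023): 30% coinsurance on $2023 = $606.90. Owner pays $606.90; OOP now $1267.20.
Claim 3 ($2385): 30% coinsurance on $2385 = $715.50. OOP would hit $1982.70 > $1550, so the cap limits the owner to $1550 − $1267.20 = $282.80.

$282.80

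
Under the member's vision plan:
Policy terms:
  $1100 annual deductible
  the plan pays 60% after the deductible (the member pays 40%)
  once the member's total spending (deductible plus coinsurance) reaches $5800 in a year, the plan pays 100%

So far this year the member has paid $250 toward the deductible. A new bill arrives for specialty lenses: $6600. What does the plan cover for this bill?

$3450

$250 of the $1100 deductible is already met, leaving $850.
After the $850 deductible portion, $6600 − $850 = $5750 is subject to coinsurance.
40% of $5750 = $2300 falls to the member.
So the member owes $850 + $2300 = $3150 before any cap.
Cumulative spending $250 + $3150 = $3400 stays under the $5800 maximum.
The insurer covers the remainder: $6600 − $3150 = $3450.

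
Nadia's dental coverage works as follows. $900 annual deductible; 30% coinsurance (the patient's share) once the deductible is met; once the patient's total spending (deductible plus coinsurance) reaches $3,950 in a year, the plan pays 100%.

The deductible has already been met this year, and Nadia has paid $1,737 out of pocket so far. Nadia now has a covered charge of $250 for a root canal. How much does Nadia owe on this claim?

$75

The deductible is already satisfied, so the full bill goes to coinsurance.
Patient's 30% share of $250 is $75.
Total out-of-pocket so far would be $1,737 + $75 = $1,812, below the $3,950 cap — no reduction.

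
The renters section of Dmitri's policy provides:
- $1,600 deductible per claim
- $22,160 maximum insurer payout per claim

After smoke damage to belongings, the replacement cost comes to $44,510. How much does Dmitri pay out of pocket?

After the deductible, $44,510 − $1,600 = $42,910 remains.
Since $42,910 > $22,160, the payout is capped at $22,160.
Tenant's share is the uncovered remainder: $44,510 − $22,160 = $22,350.

$22,350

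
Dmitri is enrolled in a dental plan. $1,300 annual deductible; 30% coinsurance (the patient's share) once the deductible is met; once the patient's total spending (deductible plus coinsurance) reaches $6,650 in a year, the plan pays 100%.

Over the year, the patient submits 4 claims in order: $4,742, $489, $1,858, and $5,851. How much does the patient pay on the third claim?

Claim 1 ($4,742): $1,300 to deductible, leaving $3,442; patient's 30% is $1,032.60. Cost to patient: $2,332.60. OOP to date $2,332.60.
Claim 2 ($489): deductible already satisfied, so patient's share is 30% × $489 = $146.70. Patient owes $146.70 (running OOP $2,479.30).
Claim 3 ($1,858): deductible met; 30% of $1,858 = $557.40. Patient pays $557.40; OOP now $3,036.70.

$557.40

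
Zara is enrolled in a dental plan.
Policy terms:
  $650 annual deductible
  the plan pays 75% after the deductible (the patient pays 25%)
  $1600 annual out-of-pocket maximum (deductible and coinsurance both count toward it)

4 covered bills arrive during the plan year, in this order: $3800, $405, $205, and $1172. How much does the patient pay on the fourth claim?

$10

#1 ($3800): $650 finishes the deductible; $3150 goes to coinsurance; coinsurance $3150 × 25% = $787.50. Patient owes $1437.50 (running OOP $1437.50).
#2 ($405): 25% coinsurance on $405 = $101.25. Cost to patient: $101.25. OOP to date $1538.75.
#3 ($205): 25% coinsurance on $205 = $51.25. Patient pays $51.25; OOP now $1590.
#4 ($1172): deductible met; 25% of $1172 = $293. OOP would hit $1883 > $1600, so the cap limits the patient to $1600 − $1590 = $10.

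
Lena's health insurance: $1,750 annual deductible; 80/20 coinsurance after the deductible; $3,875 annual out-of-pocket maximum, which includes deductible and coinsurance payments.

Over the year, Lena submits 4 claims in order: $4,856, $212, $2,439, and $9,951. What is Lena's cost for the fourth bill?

Claim 1 — $4,856: $1,750 to deductible, leaving $3,106; patient's 20% is $621.20. Patient pays $2,371.20; OOP now $2,371.20.
Claim 2 — $212: 20% coinsurance on $212 = $42.40. Patient pays $42.40; OOP now $2,413.60.
Claim 3 — $2,439: deductible already satisfied, so patient's share is 20% × $2,439 = $487.80. Patient owes $487.80 (running OOP $2,901.40).
Claim 4 — $9,951: deductible met; 20% of $9,951 = $1,990.20. That would push OOP to $4,891.60, over the $3,875 cap, so patient pays $3,875 − $2,901.40 = $973.60.

$973.60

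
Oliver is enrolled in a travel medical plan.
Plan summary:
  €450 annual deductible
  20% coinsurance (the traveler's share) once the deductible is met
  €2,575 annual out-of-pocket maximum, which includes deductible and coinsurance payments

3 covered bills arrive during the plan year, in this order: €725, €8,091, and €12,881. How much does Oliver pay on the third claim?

Claim 1 — €725: €450 to deductible, leaving €275; traveler's 20% is €55. Traveler pays €505; OOP now €505.
Claim 2 — €8,091: 20% coinsurance on €8,091 = €1,618.20. Cost to traveler: €1,618.20. OOP to date €2,123.20.
Claim 3 — €12,881: deductible met; 20% of €12,881 = €2,576.20. OOP would hit €4,699.40 > €2,575, so the cap limits the traveler to €2,575 − €2,123.20 = €451.80.

€451.80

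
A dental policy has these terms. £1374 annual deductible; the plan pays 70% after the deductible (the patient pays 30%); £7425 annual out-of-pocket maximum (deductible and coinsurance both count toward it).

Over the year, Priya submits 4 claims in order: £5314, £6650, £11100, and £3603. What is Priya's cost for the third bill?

£2874

Claim 1 — £5314: £1374 to deductible, leaving £3940; patient's 30% is £1182. Patient pays £2556; OOP now £2556.
Claim 2 — £6650: deductible met; 30% of £6650 = £1995. Cost to patient: £1995. OOP to date £4551.
Claim 3 — £11100: deductible already satisfied, so patient's share is 30% × £11100 = £3330. Adding that to £4551 gives £7881, past the £7425 cap; patient pays only £7425 − £4551 = £2874.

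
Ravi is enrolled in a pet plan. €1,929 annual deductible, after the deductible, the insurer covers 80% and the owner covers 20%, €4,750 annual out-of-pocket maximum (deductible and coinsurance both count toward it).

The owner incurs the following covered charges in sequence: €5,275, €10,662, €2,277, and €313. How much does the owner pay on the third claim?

€19.40

Claim 1 — €5,275: €1,929 to deductible, leaving €3,346; coinsurance €3,346 × 20% = €669.20. Cost to owner: €2,598.20. OOP to date €2,598.20.
Claim 2 — €10,662: deductible already satisfied, so owner's share is 20% × €10,662 = €2,132.40. Owner owes €2,132.40 (running OOP €4,730.60).
Claim 3 — €2,277: 20% coinsurance on €2,277 = €455.40. That would push OOP to €5,186, over the €4,750 cap, so owner pays €4,750 − €4,730.60 = €19.40.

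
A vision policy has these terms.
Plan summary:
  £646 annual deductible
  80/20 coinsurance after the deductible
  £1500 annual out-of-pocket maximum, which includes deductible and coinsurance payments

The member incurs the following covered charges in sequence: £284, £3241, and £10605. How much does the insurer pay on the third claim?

Claim 1 — £284: fully absorbed by the deductible. Cost to member: £284. OOP to date £284. Plan pays £284 − £284 = £0.
Claim 2 — £3241: £362 to deductible, leaving £2879; member's 20% is £575.80. Cost to member: £937.80. OOP to date £1221.80. Insurer: £3241 − £937.80 = £2303.20.
Claim 3 — £10605: deductible met; 20% of £10605 = £2121. OOP would hit £3342.80 > £1500, so the cap limits the member to £1500 − £1221.80 = £278.20. Insurer: £10605 − £278.20 = £10326.80.

£10326.80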